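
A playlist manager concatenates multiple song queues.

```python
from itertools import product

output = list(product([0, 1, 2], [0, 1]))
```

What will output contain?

Step 1: product([0, 1, 2], [0, 1]) gives all pairs:
  (0, 0)
  (0, 1)
  (1, 0)
  (1, 1)
  (2, 0)
  (2, 1)
Therefore output = [(0, 0), (0, 1), (1, 0), (1, 1), (2, 0), (2, 1)].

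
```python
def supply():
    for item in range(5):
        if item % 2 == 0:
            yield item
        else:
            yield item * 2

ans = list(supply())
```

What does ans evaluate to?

Step 1: For each item in range(5), yield item if even, else item*2:
  item=0 (even): yield 0
  item=1 (odd): yield 1*2 = 2
  item=2 (even): yield 2
  item=3 (odd): yield 3*2 = 6
  item=4 (even): yield 4
Therefore ans = [0, 2, 2, 6, 4].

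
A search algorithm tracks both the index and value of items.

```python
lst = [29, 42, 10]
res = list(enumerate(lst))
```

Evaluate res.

Step 1: enumerate pairs each element with its index:
  (0, 29)
  (1, 42)
  (2, 10)
Therefore res = [(0, 29), (1, 42), (2, 10)].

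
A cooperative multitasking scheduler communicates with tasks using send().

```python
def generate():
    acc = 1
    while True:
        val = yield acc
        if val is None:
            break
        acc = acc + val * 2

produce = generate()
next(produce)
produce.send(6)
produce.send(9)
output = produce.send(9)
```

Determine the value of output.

Step 1: next() -> yield acc=1.
Step 2: send(6) -> val=6, acc = 1 + 6*2 = 13, yield 13.
Step 3: send(9) -> val=9, acc = 13 + 9*2 = 31, yield 31.
Step 4: send(9) -> val=9, acc = 31 + 9*2 = 49, yield 49.
Therefore output = 49.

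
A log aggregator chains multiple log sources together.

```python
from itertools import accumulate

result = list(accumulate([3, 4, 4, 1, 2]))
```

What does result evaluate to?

Step 1: accumulate computes running sums:
  + 3 = 3
  + 4 = 7
  + 4 = 11
  + 1 = 12
  + 2 = 14
Therefore result = [3, 7, 11, 12, 14].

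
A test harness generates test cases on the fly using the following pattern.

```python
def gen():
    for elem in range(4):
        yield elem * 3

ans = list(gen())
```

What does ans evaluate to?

Step 1: For each elem in range(4), yield elem * 3:
  elem=0: yield 0 * 3 = 0
  elem=1: yield 1 * 3 = 3
  elem=2: yield 2 * 3 = 6
  elem=3: yield 3 * 3 = 9
Therefore ans = [0, 3, 6, 9].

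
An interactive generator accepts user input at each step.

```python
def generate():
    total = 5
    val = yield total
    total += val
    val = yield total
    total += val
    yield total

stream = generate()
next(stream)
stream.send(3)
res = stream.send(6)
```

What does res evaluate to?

Step 1: next() -> yield total=5.
Step 2: send(3) -> val=3, total = 5+3 = 8, yield 8.
Step 3: send(6) -> val=6, total = 8+6 = 14, yield 14.
Therefore res = 14.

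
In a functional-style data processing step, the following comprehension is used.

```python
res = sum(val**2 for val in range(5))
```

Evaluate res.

Step 1: Compute val**2 for each val in range(5):
  val=0: 0**2 = 0
  val=1: 1**2 = 1
  val=2: 2**2 = 4
  val=3: 3**2 = 9
  val=4: 4**2 = 16
Step 2: sum = 0 + 1 + 4 + 9 + 16 = 30.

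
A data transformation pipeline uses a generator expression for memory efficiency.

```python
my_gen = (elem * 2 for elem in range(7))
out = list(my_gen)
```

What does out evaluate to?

Step 1: For each elem in range(7), compute elem*2:
  elem=0: 0*2 = 0
  elem=1: 1*2 = 2
  elem=2: 2*2 = 4
  elem=3: 3*2 = 6
  elem=4: 4*2 = 8
  elem=5: 5*2 = 10
  elem=6: 6*2 = 12
Therefore out = [0, 2, 4, 6, 8, 10, 12].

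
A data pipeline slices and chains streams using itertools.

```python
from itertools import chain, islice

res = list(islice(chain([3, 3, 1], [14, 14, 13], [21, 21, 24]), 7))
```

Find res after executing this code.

Step 1: chain([3, 3, 1], [14, 14, 13], [21, 21, 24]) = [3, 3, 1, 14, 14, 13, 21, 21, 24].
Step 2: islice takes first 7 elements: [3, 3, 1, 14, 14, 13, 21].
Therefore res = [3, 3, 1, 14, 14, 13, 21].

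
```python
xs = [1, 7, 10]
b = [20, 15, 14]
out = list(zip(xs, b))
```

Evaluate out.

Step 1: zip pairs elements at same index:
  Index 0: (1, 20)
  Index 1: (7, 15)
  Index 2: (10, 14)
Therefore out = [(1, 20), (7, 15), (10, 14)].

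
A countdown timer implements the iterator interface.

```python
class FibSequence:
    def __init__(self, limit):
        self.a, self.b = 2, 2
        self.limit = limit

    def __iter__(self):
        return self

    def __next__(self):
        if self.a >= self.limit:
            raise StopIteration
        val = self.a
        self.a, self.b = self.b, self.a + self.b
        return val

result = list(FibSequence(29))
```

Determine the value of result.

Step 1: Fibonacci-like sequence (a=2, b=2) until >= 29:
  Yield 2, then a,b = 2,4
  Yield 2, then a,b = 4,6
  Yield 4, then a,b = 6,10
  Yield 6, then a,b = 10,16
  Yield 10, then a,b = 16,26
  Yield 16, then a,b = 26,42
  Yield 26, then a,b = 42,68
Step 2: 42 >= 29, stop.
Therefore result = [2, 2, 4, 6, 10, 16, 26].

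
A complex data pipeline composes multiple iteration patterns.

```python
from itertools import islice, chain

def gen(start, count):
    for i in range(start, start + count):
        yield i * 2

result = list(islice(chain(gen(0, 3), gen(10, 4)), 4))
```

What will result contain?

Step 1: gen(0, 3) yields [0, 2, 4].
Step 2: gen(10, 4) yields [20, 22, 24, 26].
Step 3: chain concatenates: [0, 2, 4, 20, 22, 24, 26].
Step 4: islice takes first 4: [0, 2, 4, 20].
Therefore result = [0, 2, 4, 20].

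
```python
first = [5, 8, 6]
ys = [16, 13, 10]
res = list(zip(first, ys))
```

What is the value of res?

Step 1: zip pairs elements at same index:
  Index 0: (5, 16)
  Index 1: (8, 13)
  Index 2: (6, 10)
Therefore res = [(5, 16), (8, 13), (6, 10)].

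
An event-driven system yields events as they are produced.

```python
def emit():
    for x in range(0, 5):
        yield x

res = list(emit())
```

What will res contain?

Step 1: The generator yields each value from range(0, 5).
Step 2: list() consumes all yields: [0, 1, 2, 3, 4].
Therefore res = [0, 1, 2, 3, 4].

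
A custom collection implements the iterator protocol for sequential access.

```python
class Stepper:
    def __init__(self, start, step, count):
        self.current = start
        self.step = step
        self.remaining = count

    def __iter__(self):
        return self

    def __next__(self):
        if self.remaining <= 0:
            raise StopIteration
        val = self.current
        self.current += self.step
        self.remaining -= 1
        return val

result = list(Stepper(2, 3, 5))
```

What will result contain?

Step 1: Stepper starts at 2, increments by 3, for 5 steps:
  Yield 2, then current += 3
  Yield 5, then current += 3
  Yield 8, then current += 3
  Yield 11, then current += 3
  Yield 14, then current += 3
Therefore result = [2, 5, 8, 11, 14].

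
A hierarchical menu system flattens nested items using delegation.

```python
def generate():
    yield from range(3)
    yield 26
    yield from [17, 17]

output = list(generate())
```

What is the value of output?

Step 1: Trace yields in order:
  yield 0
  yield 1
  yield 2
  yield 26
  yield 17
  yield 17
Therefore output = [0, 1, 2, 26, 17, 17].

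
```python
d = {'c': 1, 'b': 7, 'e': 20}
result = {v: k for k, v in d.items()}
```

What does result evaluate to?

Step 1: Invert dict (swap keys and values):
  'c': 1 -> 1: 'c'
  'b': 7 -> 7: 'b'
  'e': 20 -> 20: 'e'
Therefore result = {1: 'c', 7: 'b', 20: 'e'}.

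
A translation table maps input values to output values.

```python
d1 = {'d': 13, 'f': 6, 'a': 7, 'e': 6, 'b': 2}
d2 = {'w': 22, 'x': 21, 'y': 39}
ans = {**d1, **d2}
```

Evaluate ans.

Step 1: Merge d1 and d2 (d2 values override on key conflicts).
Step 2: d1 has keys ['d', 'f', 'a', 'e', 'b'], d2 has keys ['w', 'x', 'y'].
Therefore ans = {'d': 13, 'f': 6, 'a': 7, 'e': 6, 'b': 2, 'w': 22, 'x': 21, 'y': 39}.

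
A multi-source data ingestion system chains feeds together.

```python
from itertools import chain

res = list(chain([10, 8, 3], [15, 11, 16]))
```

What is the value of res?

Step 1: chain() concatenates iterables: [10, 8, 3] + [15, 11, 16].
Therefore res = [10, 8, 3, 15, 11, 16].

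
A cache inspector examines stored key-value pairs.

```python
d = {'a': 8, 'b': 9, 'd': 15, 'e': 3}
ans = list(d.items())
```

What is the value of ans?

Step 1: d.items() returns (key, value) pairs in insertion order.
Therefore ans = [('a', 8), ('b', 9), ('d', 15), ('e', 3)].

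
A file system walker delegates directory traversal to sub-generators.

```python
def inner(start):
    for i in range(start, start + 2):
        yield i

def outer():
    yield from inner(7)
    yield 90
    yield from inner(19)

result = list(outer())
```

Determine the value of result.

Step 1: outer() delegates to inner(7):
  yield 7
  yield 8
Step 2: yield 90
Step 3: Delegates to inner(19):
  yield 19
  yield 20
Therefore result = [7, 8, 90, 19, 20].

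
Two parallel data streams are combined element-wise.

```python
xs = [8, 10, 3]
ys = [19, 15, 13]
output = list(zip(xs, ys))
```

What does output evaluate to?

Step 1: zip pairs elements at same index:
  Index 0: (8, 19)
  Index 1: (10, 15)
  Index 2: (3, 13)
Therefore output = [(8, 19), (10, 15), (3, 13)].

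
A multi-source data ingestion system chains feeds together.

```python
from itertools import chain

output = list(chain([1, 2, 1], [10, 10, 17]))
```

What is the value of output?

Step 1: chain() concatenates iterables: [1, 2, 1] + [10, 10, 17].
Therefore output = [1, 2, 1, 10, 10, 17].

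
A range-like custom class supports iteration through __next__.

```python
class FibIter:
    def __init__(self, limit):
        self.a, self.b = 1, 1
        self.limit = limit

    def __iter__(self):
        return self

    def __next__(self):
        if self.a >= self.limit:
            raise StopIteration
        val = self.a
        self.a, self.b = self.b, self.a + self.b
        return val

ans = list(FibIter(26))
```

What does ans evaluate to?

Step 1: Fibonacci-like sequence (a=1, b=1) until >= 26:
  Yield 1, then a,b = 1,2
  Yield 1, then a,b = 2,3
  Yield 2, then a,b = 3,5
  Yield 3, then a,b = 5,8
  Yield 5, then a,b = 8,13
  Yield 8, then a,b = 13,21
  Yield 13, then a,b = 21,34
  Yield 21, then a,b = 34,55
Step 2: 34 >= 26, stop.
Therefore ans = [1, 1, 2, 3, 5, 8, 13, 21].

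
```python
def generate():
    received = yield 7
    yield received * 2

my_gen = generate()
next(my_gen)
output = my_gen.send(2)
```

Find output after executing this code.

Step 1: next(my_gen) advances to first yield, producing 7.
Step 2: send(2) resumes, received = 2.
Step 3: yield received * 2 = 2 * 2 = 4.
Therefore output = 4.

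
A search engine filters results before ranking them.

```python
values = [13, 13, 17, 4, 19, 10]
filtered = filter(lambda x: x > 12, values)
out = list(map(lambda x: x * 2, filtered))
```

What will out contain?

Step 1: Filter values for elements > 12:
  13: kept
  13: kept
  17: kept
  4: removed
  19: kept
  10: removed
Step 2: Map x * 2 on filtered [13, 13, 17, 19]:
  13 -> 26
  13 -> 26
  17 -> 34
  19 -> 38
Therefore out = [26, 26, 34, 38].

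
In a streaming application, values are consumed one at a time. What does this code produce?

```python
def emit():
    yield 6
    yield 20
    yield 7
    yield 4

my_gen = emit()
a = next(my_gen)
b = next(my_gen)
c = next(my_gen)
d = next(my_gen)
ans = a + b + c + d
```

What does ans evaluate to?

Step 1: Create generator and consume all values:
  a = next(my_gen) = 6
  b = next(my_gen) = 20
  c = next(my_gen) = 7
  d = next(my_gen) = 4
Step 2: ans = 6 + 20 + 7 + 4 = 37.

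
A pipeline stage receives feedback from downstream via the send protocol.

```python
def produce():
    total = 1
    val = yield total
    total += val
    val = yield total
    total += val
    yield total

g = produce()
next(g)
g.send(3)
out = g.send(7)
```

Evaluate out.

Step 1: next() -> yield total=1.
Step 2: send(3) -> val=3, total = 1+3 = 4, yield 4.
Step 3: send(7) -> val=7, total = 4+7 = 11, yield 11.
Therefore out = 11.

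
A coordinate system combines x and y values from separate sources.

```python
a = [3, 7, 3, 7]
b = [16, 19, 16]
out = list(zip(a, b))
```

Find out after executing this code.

Step 1: zip stops at shortest (len(a)=4, len(b)=3):
  Index 0: (3, 16)
  Index 1: (7, 19)
  Index 2: (3, 16)
Step 2: Last element of a (7) has no pair, dropped.
Therefore out = [(3, 16), (7, 19), (3, 16)].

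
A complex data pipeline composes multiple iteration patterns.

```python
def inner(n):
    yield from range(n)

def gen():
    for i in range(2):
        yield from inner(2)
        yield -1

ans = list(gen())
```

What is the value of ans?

Step 1: For each i in range(2):
  i=0: yield from inner(2) -> [0, 1], then yield -1
  i=1: yield from inner(2) -> [0, 1], then yield -1
Therefore ans = [0, 1, -1, 0, 1, -1].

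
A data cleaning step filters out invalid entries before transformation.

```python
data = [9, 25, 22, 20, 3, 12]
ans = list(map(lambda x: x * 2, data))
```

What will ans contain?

Step 1: Apply lambda x: x * 2 to each element:
  9 -> 18
  25 -> 50
  22 -> 44
  20 -> 40
  3 -> 6
  12 -> 24
Therefore ans = [18, 50, 44, 40, 6, 24].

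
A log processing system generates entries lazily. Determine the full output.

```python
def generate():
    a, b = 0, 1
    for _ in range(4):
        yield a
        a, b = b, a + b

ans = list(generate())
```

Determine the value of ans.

Step 1: Fibonacci-like sequence starting with a=0, b=1:
  Iteration 1: yield a=0, then a,b = 1,1
  Iteration 2: yield a=1, then a,b = 1,2
  Iteration 3: yield a=1, then a,b = 2,3
  Iteration 4: yield a=2, then a,b = 3,5
Therefore ans = [0, 1, 1, 2].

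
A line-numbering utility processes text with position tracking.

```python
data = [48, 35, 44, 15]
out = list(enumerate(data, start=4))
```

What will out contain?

Step 1: enumerate with start=4:
  (4, 48)
  (5, 35)
  (6, 44)
  (7, 15)
Therefore out = [(4, 48), (5, 35), (6, 44), (7, 15)].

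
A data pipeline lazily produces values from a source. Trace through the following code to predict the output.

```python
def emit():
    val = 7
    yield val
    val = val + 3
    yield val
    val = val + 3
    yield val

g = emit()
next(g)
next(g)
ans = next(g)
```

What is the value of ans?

Step 1: Trace through generator execution:
  Yield 1: val starts at 7, yield 7
  Yield 2: val = 7 + 3 = 10, yield 10
  Yield 3: val = 10 + 3 = 13, yield 13
Step 2: First next() gets 7, second next() gets the second value, third next() yields 13.
Therefore ans = 13.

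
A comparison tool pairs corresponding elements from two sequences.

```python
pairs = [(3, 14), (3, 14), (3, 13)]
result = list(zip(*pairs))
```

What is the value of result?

Step 1: zip(*pairs) transposes: unzips [(3, 14), (3, 14), (3, 13)] into separate sequences.
Step 2: First elements: (3, 3, 3), second elements: (14, 14, 13).
Therefore result = [(3, 3, 3), (14, 14, 13)].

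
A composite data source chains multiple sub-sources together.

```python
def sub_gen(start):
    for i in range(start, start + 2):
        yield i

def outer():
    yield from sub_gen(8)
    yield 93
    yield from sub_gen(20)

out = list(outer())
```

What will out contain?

Step 1: outer() delegates to sub_gen(8):
  yield 8
  yield 9
Step 2: yield 93
Step 3: Delegates to sub_gen(20):
  yield 20
  yield 21
Therefore out = [8, 9, 93, 20, 21].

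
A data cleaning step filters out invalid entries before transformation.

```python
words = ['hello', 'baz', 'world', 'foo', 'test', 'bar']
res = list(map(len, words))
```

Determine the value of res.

Step 1: Map len() to each word:
  'hello' -> 5
  'baz' -> 3
  'world' -> 5
  'foo' -> 3
  'test' -> 4
  'bar' -> 3
Therefore res = [5, 3, 5, 3, 4, 3].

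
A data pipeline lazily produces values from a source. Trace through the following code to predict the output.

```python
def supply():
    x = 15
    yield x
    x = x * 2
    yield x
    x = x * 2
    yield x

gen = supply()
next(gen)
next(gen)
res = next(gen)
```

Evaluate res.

Step 1: Trace through generator execution:
  Yield 1: x starts at 15, yield 15
  Yield 2: x = 15 * 2 = 30, yield 30
  Yield 3: x = 30 * 2 = 60, yield 60
Step 2: First next() gets 15, second next() gets the second value, third next() yields 60.
Therefore res = 60.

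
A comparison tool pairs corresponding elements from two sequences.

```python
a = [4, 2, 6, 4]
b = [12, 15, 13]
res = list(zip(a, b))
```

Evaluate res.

Step 1: zip stops at shortest (len(a)=4, len(b)=3):
  Index 0: (4, 12)
  Index 1: (2, 15)
  Index 2: (6, 13)
Step 2: Last element of a (4) has no pair, dropped.
Therefore res = [(4, 12), (2, 15), (6, 13)].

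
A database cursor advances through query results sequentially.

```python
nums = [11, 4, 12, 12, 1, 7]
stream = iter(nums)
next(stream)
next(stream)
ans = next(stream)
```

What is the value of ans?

Step 1: Create iterator over [11, 4, 12, 12, 1, 7].
Step 2: next() consumes 11.
Step 3: next() consumes 4.
Step 4: next() returns 12.
Therefore ans = 12.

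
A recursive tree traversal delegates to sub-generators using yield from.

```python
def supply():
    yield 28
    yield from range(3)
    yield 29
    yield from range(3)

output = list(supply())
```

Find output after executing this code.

Step 1: Trace yields in order:
  yield 28
  yield 0
  yield 1
  yield 2
  yield 29
  yield 0
  yield 1
  yield 2
Therefore output = [28, 0, 1, 2, 29, 0, 1, 2].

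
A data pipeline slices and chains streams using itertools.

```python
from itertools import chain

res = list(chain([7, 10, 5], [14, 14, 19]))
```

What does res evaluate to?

Step 1: chain() concatenates iterables: [7, 10, 5] + [14, 14, 19].
Therefore res = [7, 10, 5, 14, 14, 19].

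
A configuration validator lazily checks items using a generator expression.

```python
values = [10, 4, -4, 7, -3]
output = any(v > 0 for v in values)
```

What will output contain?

Step 1: Check v > 0 for each element in [10, 4, -4, 7, -3]:
  10 > 0: True
  4 > 0: True
  -4 > 0: False
  7 > 0: True
  -3 > 0: False
Step 2: any() returns True.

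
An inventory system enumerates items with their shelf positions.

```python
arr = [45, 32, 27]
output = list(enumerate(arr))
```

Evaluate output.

Step 1: enumerate pairs each element with its index:
  (0, 45)
  (1, 32)
  (2, 27)
Therefore output = [(0, 45), (1, 32), (2, 27)].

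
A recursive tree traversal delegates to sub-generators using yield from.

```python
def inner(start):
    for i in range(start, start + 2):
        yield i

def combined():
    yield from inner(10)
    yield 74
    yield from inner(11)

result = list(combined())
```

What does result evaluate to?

Step 1: combined() delegates to inner(10):
  yield 10
  yield 11
Step 2: yield 74
Step 3: Delegates to inner(11):
  yield 11
  yield 12
Therefore result = [10, 11, 74, 11, 12].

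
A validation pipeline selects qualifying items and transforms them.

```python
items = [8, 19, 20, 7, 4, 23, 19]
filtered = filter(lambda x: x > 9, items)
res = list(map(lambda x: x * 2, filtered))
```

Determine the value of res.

Step 1: Filter items for elements > 9:
  8: removed
  19: kept
  20: kept
  7: removed
  4: removed
  23: kept
  19: kept
Step 2: Map x * 2 on filtered [19, 20, 23, 19]:
  19 -> 38
  20 -> 40
  23 -> 46
  19 -> 38
Therefore res = [38, 40, 46, 38].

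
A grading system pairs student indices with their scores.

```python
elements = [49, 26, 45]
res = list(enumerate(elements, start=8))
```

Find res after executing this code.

Step 1: enumerate with start=8:
  (8, 49)
  (9, 26)
  (10, 45)
Therefore res = [(8, 49), (9, 26), (10, 45)].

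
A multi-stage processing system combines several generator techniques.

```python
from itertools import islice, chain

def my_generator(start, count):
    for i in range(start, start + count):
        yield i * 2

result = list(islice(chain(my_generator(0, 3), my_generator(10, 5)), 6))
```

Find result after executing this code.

Step 1: my_generator(0, 3) yields [0, 2, 4].
Step 2: my_generator(10, 5) yields [20, 22, 24, 26, 28].
Step 3: chain concatenates: [0, 2, 4, 20, 22, 24, 26, 28].
Step 4: islice takes first 6: [0, 2, 4, 20, 22, 24].
Therefore result = [0, 2, 4, 20, 22, 24].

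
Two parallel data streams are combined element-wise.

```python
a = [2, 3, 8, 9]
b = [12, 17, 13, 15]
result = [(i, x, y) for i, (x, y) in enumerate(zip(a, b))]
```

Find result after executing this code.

Step 1: enumerate(zip(a, b)) gives index with paired elements:
  i=0: (2, 12)
  i=1: (3, 17)
  i=2: (8, 13)
  i=3: (9, 15)
Therefore result = [(0, 2, 12), (1, 3, 17), (2, 8, 13), (3, 9, 15)].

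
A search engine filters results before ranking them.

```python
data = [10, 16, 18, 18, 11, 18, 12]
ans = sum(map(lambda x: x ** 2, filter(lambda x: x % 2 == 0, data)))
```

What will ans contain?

Step 1: Filter even numbers from [10, 16, 18, 18, 11, 18, 12]: [10, 16, 18, 18, 18, 12]
Step 2: Square each: [100, 256, 324, 324, 324, 144]
Step 3: Sum = 1472.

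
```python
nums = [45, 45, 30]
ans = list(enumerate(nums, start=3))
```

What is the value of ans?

Step 1: enumerate with start=3:
  (3, 45)
  (4, 45)
  (5, 30)
Therefore ans = [(3, 45), (4, 45), (5, 30)].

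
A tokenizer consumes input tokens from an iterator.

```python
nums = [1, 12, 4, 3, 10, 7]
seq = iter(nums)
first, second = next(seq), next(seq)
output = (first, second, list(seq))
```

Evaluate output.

Step 1: Create iterator over [1, 12, 4, 3, 10, 7].
Step 2: first = 1, second = 12.
Step 3: Remaining elements: [4, 3, 10, 7].
Therefore output = (1, 12, [4, 3, 10, 7]).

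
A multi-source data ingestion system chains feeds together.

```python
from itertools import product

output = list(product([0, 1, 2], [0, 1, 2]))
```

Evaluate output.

Step 1: product([0, 1, 2], [0, 1, 2]) gives all pairs:
  (0, 0)
  (0, 1)
  (0, 2)
  (1, 0)
  (1, 1)
  (1, 2)
  (2, 0)
  (2, 1)
  (2, 2)
Therefore output = [(0, 0), (0, 1), (0, 2), (1, 0), (1, 1), (1, 2), (2, 0), (2, 1), (2, 2)].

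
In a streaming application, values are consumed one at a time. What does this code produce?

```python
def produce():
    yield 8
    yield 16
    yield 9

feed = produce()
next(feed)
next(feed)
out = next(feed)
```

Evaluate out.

Step 1: produce() creates a generator.
Step 2: next(feed) yields 8 (consumed and discarded).
Step 3: next(feed) yields 16 (consumed and discarded).
Step 4: next(feed) yields 9, assigned to out.
Therefore out = 9.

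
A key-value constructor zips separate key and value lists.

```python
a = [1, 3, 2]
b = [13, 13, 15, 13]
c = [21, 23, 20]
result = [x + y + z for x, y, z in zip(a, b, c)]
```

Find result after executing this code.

Step 1: zip three lists (truncates to shortest, len=3):
  1 + 13 + 21 = 35
  3 + 13 + 23 = 39
  2 + 15 + 20 = 37
Therefore result = [35, 39, 37].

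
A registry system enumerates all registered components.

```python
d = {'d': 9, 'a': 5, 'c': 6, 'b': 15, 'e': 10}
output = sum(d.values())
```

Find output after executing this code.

Step 1: d.values() = [9, 5, 6, 15, 10].
Step 2: sum = 45.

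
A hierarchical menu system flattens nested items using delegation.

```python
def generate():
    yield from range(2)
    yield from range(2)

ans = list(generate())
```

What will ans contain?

Step 1: Trace yields in order:
  yield 0
  yield 1
  yield 0
  yield 1
Therefore ans = [0, 1, 0, 1].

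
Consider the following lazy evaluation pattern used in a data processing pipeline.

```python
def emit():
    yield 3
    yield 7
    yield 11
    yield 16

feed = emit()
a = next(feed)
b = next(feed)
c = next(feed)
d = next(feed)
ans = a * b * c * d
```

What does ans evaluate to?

Step 1: Create generator and consume all values:
  a = next(feed) = 3
  b = next(feed) = 7
  c = next(feed) = 11
  d = next(feed) = 16
Step 2: ans = 3 * 7 * 11 * 16 = 3696.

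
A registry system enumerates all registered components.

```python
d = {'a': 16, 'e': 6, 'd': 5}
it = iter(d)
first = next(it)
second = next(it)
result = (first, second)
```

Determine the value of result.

Step 1: iter(d) iterates over keys: ['a', 'e', 'd'].
Step 2: first = next(it) = 'a', second = next(it) = 'e'.
Therefore result = ('a', 'e').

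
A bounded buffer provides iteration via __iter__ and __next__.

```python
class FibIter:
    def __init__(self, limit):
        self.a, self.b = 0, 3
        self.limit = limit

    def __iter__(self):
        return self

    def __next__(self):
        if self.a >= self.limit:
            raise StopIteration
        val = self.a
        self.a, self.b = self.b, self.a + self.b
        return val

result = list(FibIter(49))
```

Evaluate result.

Step 1: Fibonacci-like sequence (a=0, b=3) until >= 49:
  Yield 0, then a,b = 3,3
  Yield 3, then a,b = 3,6
  Yield 3, then a,b = 6,9
  Yield 6, then a,b = 9,15
  Yield 9, then a,b = 15,24
  Yield 15, then a,b = 24,39
  Yield 24, then a,b = 39,63
  Yield 39, then a,b = 63,102
Step 2: 63 >= 49, stop.
Therefore result = [0, 3, 3, 6, 9, 15, 24, 39].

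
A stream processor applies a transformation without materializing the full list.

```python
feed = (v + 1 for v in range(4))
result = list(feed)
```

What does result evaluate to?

Step 1: For each v in range(4), compute v+1:
  v=0: 0+1 = 1
  v=1: 1+1 = 2
  v=2: 2+1 = 3
  v=3: 3+1 = 4
Therefore result = [1, 2, 3, 4].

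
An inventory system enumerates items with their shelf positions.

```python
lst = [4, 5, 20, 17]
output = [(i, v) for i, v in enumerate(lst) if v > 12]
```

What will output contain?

Step 1: Filter enumerate([4, 5, 20, 17]) keeping v > 12:
  (0, 4): 4 <= 12, excluded
  (1, 5): 5 <= 12, excluded
  (2, 20): 20 > 12, included
  (3, 17): 17 > 12, included
Therefore output = [(2, 20), (3, 17)].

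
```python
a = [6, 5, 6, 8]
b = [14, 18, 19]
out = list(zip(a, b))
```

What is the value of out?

Step 1: zip stops at shortest (len(a)=4, len(b)=3):
  Index 0: (6, 14)
  Index 1: (5, 18)
  Index 2: (6, 19)
Step 2: Last element of a (8) has no pair, dropped.
Therefore out = [(6, 14), (5, 18), (6, 19)].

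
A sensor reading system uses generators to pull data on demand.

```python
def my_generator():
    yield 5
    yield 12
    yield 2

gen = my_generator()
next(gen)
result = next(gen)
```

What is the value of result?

Step 1: my_generator() creates a generator.
Step 2: next(gen) yields 5 (consumed and discarded).
Step 3: next(gen) yields 12, assigned to result.
Therefore result = 12.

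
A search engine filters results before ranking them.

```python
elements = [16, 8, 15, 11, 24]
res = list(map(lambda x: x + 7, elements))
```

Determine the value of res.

Step 1: Apply lambda x: x + 7 to each element:
  16 -> 23
  8 -> 15
  15 -> 22
  11 -> 18
  24 -> 31
Therefore res = [23, 15, 22, 18, 31].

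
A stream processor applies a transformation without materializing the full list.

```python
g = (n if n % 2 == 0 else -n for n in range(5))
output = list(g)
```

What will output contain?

Step 1: For each n in range(5), yield n if even, else -n:
  n=0: even, yield 0
  n=1: odd, yield -1
  n=2: even, yield 2
  n=3: odd, yield -3
  n=4: even, yield 4
Therefore output = [0, -1, 2, -3, 4].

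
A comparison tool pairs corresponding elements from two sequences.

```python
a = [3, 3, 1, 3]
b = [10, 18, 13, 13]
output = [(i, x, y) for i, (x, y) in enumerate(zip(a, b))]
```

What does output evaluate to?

Step 1: enumerate(zip(a, b)) gives index with paired elements:
  i=0: (3, 10)
  i=1: (3, 18)
  i=2: (1, 13)
  i=3: (3, 13)
Therefore output = [(0, 3, 10), (1, 3, 18), (2, 1, 13), (3, 3, 13)].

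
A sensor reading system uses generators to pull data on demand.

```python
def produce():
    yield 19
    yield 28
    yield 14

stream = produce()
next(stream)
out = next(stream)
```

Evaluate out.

Step 1: produce() creates a generator.
Step 2: next(stream) yields 19 (consumed and discarded).
Step 3: next(stream) yields 28, assigned to out.
Therefore out = 28.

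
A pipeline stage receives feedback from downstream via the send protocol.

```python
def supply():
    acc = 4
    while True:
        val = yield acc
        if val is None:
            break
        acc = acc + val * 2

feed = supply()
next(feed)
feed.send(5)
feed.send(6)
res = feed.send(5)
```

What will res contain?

Step 1: next() -> yield acc=4.
Step 2: send(5) -> val=5, acc = 4 + 5*2 = 14, yield 14.
Step 3: send(6) -> val=6, acc = 14 + 6*2 = 26, yield 26.
Step 4: send(5) -> val=5, acc = 26 + 5*2 = 36, yield 36.
Therefore res = 36.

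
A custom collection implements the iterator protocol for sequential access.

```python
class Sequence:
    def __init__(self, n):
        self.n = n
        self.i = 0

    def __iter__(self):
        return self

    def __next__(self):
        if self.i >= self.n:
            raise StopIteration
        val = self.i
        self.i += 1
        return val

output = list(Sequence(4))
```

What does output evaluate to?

Step 1: Sequence(4) creates an iterator counting 0 to 3.
Step 2: list() consumes all values: [0, 1, 2, 3].
Therefore output = [0, 1, 2, 3].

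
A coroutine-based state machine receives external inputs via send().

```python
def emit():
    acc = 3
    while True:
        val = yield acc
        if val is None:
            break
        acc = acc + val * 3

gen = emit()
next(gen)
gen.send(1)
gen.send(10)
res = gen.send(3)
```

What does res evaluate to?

Step 1: next() -> yield acc=3.
Step 2: send(1) -> val=1, acc = 3 + 1*3 = 6, yield 6.
Step 3: send(10) -> val=10, acc = 6 + 10*3 = 36, yield 36.
Step 4: send(3) -> val=3, acc = 36 + 3*3 = 45, yield 45.
Therefore res = 45.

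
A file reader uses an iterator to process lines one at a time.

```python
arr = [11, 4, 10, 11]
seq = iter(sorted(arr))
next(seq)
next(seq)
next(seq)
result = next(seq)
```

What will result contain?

Step 1: sorted([11, 4, 10, 11]) = [4, 10, 11, 11].
Step 2: Create iterator and skip 3 elements.
Step 3: next() returns 11.
Therefore result = 11.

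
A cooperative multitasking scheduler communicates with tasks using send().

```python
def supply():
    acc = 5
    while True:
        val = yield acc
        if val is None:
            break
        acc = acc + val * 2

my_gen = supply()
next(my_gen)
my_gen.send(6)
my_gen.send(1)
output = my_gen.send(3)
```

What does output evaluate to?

Step 1: next() -> yield acc=5.
Step 2: send(6) -> val=6, acc = 5 + 6*2 = 17, yield 17.
Step 3: send(1) -> val=1, acc = 17 + 1*2 = 19, yield 19.
Step 4: send(3) -> val=3, acc = 19 + 3*2 = 25, yield 25.
Therefore output = 25.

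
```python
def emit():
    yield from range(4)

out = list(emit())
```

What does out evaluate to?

Step 1: yield from delegates to the iterable, yielding each element.
Step 2: Collected values: [0, 1, 2, 3].
Therefore out = [0, 1, 2, 3].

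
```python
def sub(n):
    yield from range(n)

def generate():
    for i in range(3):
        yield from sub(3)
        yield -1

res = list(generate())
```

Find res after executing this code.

Step 1: For each i in range(3):
  i=0: yield from sub(3) -> [0, 1, 2], then yield -1
  i=1: yield from sub(3) -> [0, 1, 2], then yield -1
  i=2: yield from sub(3) -> [0, 1, 2], then yield -1
Therefore res = [0, 1, 2, -1, 0, 1, 2, -1, 0, 1, 2, -1].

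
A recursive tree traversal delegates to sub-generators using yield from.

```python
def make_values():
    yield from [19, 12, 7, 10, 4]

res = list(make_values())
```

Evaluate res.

Step 1: yield from delegates to the iterable, yielding each element.
Step 2: Collected values: [19, 12, 7, 10, 4].
Therefore res = [19, 12, 7, 10, 4].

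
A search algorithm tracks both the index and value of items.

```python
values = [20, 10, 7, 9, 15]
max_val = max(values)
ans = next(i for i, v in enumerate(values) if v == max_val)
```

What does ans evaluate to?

Step 1: max([20, 10, 7, 9, 15]) = 20.
Step 2: Find first index where value == 20:
  Index 0: 20 == 20, found!
Therefore ans = 0.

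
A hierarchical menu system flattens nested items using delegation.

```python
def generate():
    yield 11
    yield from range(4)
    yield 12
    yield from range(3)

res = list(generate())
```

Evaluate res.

Step 1: Trace yields in order:
  yield 11
  yield 0
  yield 1
  yield 2
  yield 3
  yield 12
  yield 0
  yield 1
  yield 2
Therefore res = [11, 0, 1, 2, 3, 12, 0, 1, 2].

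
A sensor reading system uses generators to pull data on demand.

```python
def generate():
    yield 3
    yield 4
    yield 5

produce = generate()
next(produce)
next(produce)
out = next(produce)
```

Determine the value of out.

Step 1: generate() creates a generator.
Step 2: next(produce) yields 3 (consumed and discarded).
Step 3: next(produce) yields 4 (consumed and discarded).
Step 4: next(produce) yields 5, assigned to out.
Therefore out = 5.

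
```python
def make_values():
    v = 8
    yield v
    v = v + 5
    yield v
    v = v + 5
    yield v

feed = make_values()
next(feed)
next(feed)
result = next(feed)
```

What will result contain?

Step 1: Trace through generator execution:
  Yield 1: v starts at 8, yield 8
  Yield 2: v = 8 + 5 = 13, yield 13
  Yield 3: v = 13 + 5 = 18, yield 18
Step 2: First next() gets 8, second next() gets the second value, third next() yields 18.
Therefore result = 18.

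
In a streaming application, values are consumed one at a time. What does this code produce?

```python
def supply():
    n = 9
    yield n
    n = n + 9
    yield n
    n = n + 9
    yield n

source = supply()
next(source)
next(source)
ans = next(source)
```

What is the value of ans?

Step 1: Trace through generator execution:
  Yield 1: n starts at 9, yield 9
  Yield 2: n = 9 + 9 = 18, yield 18
  Yield 3: n = 18 + 9 = 27, yield 27
Step 2: First next() gets 9, second next() gets the second value, third next() yields 27.
Therefore ans = 27.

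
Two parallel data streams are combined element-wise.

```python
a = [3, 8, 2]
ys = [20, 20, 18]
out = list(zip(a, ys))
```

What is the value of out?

Step 1: zip pairs elements at same index:
  Index 0: (3, 20)
  Index 1: (8, 20)
  Index 2: (2, 18)
Therefore out = [(3, 20), (8, 20), (2, 18)].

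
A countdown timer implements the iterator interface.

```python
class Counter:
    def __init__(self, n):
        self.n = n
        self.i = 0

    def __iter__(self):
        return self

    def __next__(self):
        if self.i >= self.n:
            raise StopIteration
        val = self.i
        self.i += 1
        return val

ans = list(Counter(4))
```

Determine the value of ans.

Step 1: Counter(4) creates an iterator counting 0 to 3.
Step 2: list() consumes all values: [0, 1, 2, 3].
Therefore ans = [0, 1, 2, 3].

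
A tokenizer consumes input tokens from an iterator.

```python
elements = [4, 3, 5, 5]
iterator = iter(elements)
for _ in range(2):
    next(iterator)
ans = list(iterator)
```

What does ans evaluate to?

Step 1: Create iterator over [4, 3, 5, 5].
Step 2: Advance 2 positions (consuming [4, 3]).
Step 3: list() collects remaining elements: [5, 5].
Therefore ans = [5, 5].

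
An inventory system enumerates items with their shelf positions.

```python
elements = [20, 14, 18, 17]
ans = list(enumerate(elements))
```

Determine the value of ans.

Step 1: enumerate pairs each element with its index:
  (0, 20)
  (1, 14)
  (2, 18)
  (3, 17)
Therefore ans = [(0, 20), (1, 14), (2, 18), (3, 17)].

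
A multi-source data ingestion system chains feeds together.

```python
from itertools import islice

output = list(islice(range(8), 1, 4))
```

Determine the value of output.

Step 1: islice(range(8), 1, 4) takes elements at indices [1, 4).
Step 2: Elements: [1, 2, 3].
Therefore output = [1, 2, 3].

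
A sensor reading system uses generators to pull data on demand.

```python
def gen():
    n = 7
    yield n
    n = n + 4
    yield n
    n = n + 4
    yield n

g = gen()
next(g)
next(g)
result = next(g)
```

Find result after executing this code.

Step 1: Trace through generator execution:
  Yield 1: n starts at 7, yield 7
  Yield 2: n = 7 + 4 = 11, yield 11
  Yield 3: n = 11 + 4 = 15, yield 15
Step 2: First next() gets 7, second next() gets the second value, third next() yields 15.
Therefore result = 15.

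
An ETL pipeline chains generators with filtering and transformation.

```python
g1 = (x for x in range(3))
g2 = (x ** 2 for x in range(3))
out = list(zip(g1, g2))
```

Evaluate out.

Step 1: g1 produces [0, 1, 2].
Step 2: g2 produces [0, 1, 4].
Step 3: zip pairs them: [(0, 0), (1, 1), (2, 4)].
Therefore out = [(0, 0), (1, 1), (2, 4)].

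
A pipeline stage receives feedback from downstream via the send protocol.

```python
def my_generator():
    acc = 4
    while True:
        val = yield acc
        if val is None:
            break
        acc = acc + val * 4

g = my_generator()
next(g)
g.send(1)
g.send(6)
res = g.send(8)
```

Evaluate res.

Step 1: next() -> yield acc=4.
Step 2: send(1) -> val=1, acc = 4 + 1*4 = 8, yield 8.
Step 3: send(6) -> val=6, acc = 8 + 6*4 = 32, yield 32.
Step 4: send(8) -> val=8, acc = 32 + 8*4 = 64, yield 64.
Therefore res = 64.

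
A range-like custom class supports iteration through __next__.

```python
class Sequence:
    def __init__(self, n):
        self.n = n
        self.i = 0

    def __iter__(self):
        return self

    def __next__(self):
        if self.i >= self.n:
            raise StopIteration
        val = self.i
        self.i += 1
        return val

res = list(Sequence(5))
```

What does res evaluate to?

Step 1: Sequence(5) creates an iterator counting 0 to 4.
Step 2: list() consumes all values: [0, 1, 2, 3, 4].
Therefore res = [0, 1, 2, 3, 4].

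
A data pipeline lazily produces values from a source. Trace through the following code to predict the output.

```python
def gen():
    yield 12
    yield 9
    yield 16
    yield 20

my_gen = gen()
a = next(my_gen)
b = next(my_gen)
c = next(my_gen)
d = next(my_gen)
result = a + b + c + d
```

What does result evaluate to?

Step 1: Create generator and consume all values:
  a = next(my_gen) = 12
  b = next(my_gen) = 9
  c = next(my_gen) = 16
  d = next(my_gen) = 20
Step 2: result = 12 + 9 + 16 + 20 = 57.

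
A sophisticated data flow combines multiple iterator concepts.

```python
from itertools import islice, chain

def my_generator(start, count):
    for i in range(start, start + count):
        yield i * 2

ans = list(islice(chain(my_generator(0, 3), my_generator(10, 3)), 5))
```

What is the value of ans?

Step 1: my_generator(0, 3) yields [0, 2, 4].
Step 2: my_generator(10, 3) yields [20, 22, 24].
Step 3: chain concatenates: [0, 2, 4, 20, 22, 24].
Step 4: islice takes first 5: [0, 2, 4, 20, 22].
Therefore ans = [0, 2, 4, 20, 22].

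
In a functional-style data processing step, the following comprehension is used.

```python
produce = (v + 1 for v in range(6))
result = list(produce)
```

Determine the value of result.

Step 1: For each v in range(6), compute v+1:
  v=0: 0+1 = 1
  v=1: 1+1 = 2
  v=2: 2+1 = 3
  v=3: 3+1 = 4
  v=4: 4+1 = 5
  v=5: 5+1 = 6
Therefore result = [1, 2, 3, 4, 5, 6].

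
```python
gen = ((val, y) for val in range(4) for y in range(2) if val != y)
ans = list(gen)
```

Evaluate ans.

Step 1: Nested generator over range(4) x range(2) where val != y:
  (0, 0): excluded (val == y)
  (0, 1): included
  (1, 0): included
  (1, 1): excluded (val == y)
  (2, 0): included
  (2, 1): included
  (3, 0): included
  (3, 1): included
Therefore ans = [(0, 1), (1, 0), (2, 0), (2, 1), (3, 0), (3, 1)].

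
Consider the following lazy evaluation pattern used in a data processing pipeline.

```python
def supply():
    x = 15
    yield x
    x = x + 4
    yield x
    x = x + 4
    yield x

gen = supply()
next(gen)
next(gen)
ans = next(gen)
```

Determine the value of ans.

Step 1: Trace through generator execution:
  Yield 1: x starts at 15, yield 15
  Yield 2: x = 15 + 4 = 19, yield 19
  Yield 3: x = 19 + 4 = 23, yield 23
Step 2: First next() gets 15, second next() gets the second value, third next() yields 23.
Therefore ans = 23.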